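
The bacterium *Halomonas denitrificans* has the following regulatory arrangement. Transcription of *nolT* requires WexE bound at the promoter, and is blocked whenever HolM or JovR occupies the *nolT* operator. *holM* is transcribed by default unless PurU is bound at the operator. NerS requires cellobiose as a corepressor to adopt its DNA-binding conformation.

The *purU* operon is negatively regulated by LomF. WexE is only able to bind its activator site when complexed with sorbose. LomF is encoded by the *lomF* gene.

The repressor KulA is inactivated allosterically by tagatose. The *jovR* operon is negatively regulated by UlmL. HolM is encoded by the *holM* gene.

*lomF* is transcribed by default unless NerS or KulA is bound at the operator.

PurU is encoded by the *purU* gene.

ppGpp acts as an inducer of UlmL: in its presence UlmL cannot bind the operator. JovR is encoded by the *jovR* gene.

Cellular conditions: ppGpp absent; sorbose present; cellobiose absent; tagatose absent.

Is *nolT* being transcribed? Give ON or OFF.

Cellobiose is absent, so NerS is inactive.
Tagatose is absent, so KulA is active.
With repressor KulA bound, *lomF* is not transcribed.
So LomF is not produced.
With no repressor bound, *purU* is transcribed.
So PurU is produced and active.
With repressor PurU bound, *holM* is not transcribed.
So HolM is not produced.
ppGpp is absent, so UlmL is active.
With repressor UlmL bound, *jovR* is not transcribed.
So JovR is not produced.
Sorbose is present, so WexE is active.
No repressor is bound and WexE is active, so *nolT* is transcribed.

ON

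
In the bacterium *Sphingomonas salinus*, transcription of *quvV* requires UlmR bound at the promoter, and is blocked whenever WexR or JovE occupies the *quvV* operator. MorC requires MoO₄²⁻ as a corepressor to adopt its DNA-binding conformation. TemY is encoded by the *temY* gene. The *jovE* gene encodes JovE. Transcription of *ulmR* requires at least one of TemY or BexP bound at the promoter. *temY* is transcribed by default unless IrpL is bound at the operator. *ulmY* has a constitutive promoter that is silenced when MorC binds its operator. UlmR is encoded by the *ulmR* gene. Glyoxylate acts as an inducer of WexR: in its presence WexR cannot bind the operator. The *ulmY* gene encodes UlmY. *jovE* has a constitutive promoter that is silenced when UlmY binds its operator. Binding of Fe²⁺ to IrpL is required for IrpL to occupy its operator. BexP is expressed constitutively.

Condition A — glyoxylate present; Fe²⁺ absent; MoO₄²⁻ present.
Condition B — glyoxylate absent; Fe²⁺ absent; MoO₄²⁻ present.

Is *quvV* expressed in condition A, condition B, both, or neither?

neither

Condition A:
Glyoxylate is present, so WexR is inactive.
Fe²⁺ is absent, so IrpL is inactive.
With no repressor bound, *temY* is transcribed.
So TemY is produced and active.
BexP is produced constitutively and is active.
Activator TemY is present, so *ulmR* is transcribed.
So UlmR is produced and active.
MoO₄²⁻ is present, so MorC is active.
With repressor MorC bound, *ulmY* is not transcribed.
So UlmY is not produced.
With no repressor bound, *jovE* is transcribed.
So JovE is produced and active.
With repressor JovE bound, *quvV* is not transcribed.
→ *quvV* is OFF in A.
Condition B:
Glyoxylate is absent, so WexR is active.
Fe²⁺ is absent, so IrpL is inactive.
With no repressor bound, *temY* is transcribed.
So TemY is produced and active.
BexP is produced constitutively and is active.
Activator TemY is present, so *ulmR* is transcribed.
So UlmR is produced and active.
MoO₄²⁻ is present, so MorC is active.
With repressor MorC bound, *ulmY* is not transcribed.
So UlmY is not produced.
With no repressor bound, *jovE* is transcribed.
So JovE is produced and active.
With repressor WexR bound, *quvV* is not transcribed.
→ *quvV* is OFF in B.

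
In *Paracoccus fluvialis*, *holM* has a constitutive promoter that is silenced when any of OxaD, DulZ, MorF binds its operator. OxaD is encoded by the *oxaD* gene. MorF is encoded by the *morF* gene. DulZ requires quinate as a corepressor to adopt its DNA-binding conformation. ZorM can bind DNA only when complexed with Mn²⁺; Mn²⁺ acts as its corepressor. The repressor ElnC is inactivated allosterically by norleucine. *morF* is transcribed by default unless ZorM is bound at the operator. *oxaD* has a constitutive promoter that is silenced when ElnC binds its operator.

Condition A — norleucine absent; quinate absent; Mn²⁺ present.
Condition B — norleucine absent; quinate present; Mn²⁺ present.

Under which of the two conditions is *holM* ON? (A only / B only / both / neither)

A only

Condition A:
Norleucine is absent, so ElnC is active.
With repressor ElnC bound, *oxaD* is not transcribed.
So OxaD is not produced.
Quinate is absent, so DulZ is inactive.
Mn²⁺ is present, so ZorM is active.
With repressor ZorM bound, *morF* is not transcribed.
So MorF is not produced.
With no repressor bound, *holM* is transcribed.
→ *holM* is ON in A.
Condition B:
Norleucine is absent, so ElnC is active.
With repressor ElnC bound, *oxaD* is not transcribed.
So OxaD is not produced.
Quinate is present, so DulZ is active.
Mn²⁺ is present, so ZorM is active.
With repressor ZorM bound, *morF* is not transcribed.
So MorF is not produced.
With repressor DulZ bound, *holM* is not transcribed.
→ *holM* is OFF in B.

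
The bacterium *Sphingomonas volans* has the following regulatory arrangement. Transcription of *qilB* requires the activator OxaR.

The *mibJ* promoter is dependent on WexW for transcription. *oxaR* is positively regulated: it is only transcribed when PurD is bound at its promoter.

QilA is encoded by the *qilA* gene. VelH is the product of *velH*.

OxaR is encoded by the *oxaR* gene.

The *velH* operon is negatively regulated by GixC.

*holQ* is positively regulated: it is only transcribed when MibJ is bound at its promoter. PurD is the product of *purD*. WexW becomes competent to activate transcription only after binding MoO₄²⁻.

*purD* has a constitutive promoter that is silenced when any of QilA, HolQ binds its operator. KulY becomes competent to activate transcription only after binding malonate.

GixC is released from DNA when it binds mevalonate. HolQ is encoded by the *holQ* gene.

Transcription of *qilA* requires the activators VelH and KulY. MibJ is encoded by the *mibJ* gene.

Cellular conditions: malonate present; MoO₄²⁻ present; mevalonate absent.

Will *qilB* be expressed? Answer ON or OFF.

Mevalonate is absent, so GixC is active.
With repressor GixC bound, *velH* is not transcribed.
So VelH is not produced.
Malonate is present, so KulY is active.
Required activator VelH is absent, so *qilA* is not transcribed.
So QilA is not produced.
MoO₄²⁻ is present, so WexW is active.
No repressor is bound and WexW is active, so *mibJ* is transcribed.
So MibJ is produced and active.
No repressor is bound and MibJ is active, so *holQ* is transcribed.
So HolQ is produced and active.
With repressor HolQ bound, *purD* is not transcribed.
So PurD is not produced.
Required activator PurD is absent, so *oxaR* is not transcribed.
So OxaR is not produced.
Required activator OxaR is absent, so *qilB* is not transcribed.

OFF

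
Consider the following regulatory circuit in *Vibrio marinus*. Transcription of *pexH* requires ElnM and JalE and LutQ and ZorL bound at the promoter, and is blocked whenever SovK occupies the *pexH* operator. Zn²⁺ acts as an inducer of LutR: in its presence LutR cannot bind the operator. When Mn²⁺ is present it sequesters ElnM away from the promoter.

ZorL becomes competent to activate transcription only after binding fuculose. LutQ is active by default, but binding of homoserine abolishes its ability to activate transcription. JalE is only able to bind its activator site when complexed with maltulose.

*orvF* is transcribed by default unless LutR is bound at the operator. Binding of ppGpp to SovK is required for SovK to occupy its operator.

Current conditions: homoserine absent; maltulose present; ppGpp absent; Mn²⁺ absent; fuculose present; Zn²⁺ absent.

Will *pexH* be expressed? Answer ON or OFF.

Mn²⁺ is absent, so ElnM is active.
Maltulose is present, so JalE is active.
Homoserine is absent, so LutQ is active.
ppGpp is absent, so SovK is inactive.
Fuculose is present, so ZorL is active.
No repressor is bound and ElnM and JalE and LutQ and ZorL are active, so *pexH* is transcribed.

ON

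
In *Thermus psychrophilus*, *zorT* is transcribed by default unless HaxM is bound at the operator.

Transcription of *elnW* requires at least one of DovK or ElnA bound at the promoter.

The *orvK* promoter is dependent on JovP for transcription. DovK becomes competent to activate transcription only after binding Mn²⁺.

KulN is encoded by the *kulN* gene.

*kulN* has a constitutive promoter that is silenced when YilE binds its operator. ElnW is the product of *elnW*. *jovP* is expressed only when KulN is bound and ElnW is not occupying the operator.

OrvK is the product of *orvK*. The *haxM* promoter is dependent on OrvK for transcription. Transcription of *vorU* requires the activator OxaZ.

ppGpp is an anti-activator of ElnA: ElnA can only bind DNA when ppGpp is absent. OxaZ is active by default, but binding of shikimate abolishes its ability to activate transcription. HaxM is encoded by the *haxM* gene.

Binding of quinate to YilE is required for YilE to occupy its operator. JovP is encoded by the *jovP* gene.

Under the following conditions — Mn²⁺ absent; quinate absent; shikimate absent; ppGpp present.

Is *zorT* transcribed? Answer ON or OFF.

OFF

Mn²⁺ is absent, so DovK is inactive.
ppGpp is present, so ElnA is inactive.
No activator is available at the *elnW* promoter, so *elnW* is not transcribed.
So ElnW is not produced.
Quinate is absent, so YilE is inactive.
With no repressor bound, *kulN* is transcribed.
So KulN is produced and active.
No repressor is bound and KulN is active, so *jovP* is transcribed.
So JovP is produced and active.
No repressor is bound and JovP is active, so *orvK* is transcribed.
So OrvK is produced and active.
No repressor is bound and OrvK is active, so *haxM* is transcribed.
So HaxM is produced and active.
With repressor HaxM bound, *zorT* is not transcribed.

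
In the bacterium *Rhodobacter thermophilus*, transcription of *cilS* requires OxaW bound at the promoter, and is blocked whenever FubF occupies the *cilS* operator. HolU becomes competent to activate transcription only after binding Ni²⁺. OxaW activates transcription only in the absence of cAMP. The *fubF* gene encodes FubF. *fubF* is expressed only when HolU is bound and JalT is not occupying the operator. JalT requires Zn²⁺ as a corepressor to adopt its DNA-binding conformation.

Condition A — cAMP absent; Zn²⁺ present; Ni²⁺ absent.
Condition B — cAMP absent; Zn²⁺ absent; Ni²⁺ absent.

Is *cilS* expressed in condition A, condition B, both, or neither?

Condition A:
cAMP is absent, so OxaW is active.
Zn²⁺ is present, so JalT is active.
Ni²⁺ is absent, so HolU is inactive.
With repressor JalT bound, *fubF* is not transcribed.
So FubF is not produced.
No repressor is bound and OxaW is active, so *cilS* is transcribed.
→ *cilS* is ON in A.
Condition B:
cAMP is absent, so OxaW is active.
Zn²⁺ is absent, so JalT is inactive.
Ni²⁺ is absent, so HolU is inactive.
Required activator HolU is absent, so *fubF* is not transcribed.
So FubF is not produced.
No repressor is bound and OxaW is active, so *cilS* is transcribed.
→ *cilS* is ON in B.

both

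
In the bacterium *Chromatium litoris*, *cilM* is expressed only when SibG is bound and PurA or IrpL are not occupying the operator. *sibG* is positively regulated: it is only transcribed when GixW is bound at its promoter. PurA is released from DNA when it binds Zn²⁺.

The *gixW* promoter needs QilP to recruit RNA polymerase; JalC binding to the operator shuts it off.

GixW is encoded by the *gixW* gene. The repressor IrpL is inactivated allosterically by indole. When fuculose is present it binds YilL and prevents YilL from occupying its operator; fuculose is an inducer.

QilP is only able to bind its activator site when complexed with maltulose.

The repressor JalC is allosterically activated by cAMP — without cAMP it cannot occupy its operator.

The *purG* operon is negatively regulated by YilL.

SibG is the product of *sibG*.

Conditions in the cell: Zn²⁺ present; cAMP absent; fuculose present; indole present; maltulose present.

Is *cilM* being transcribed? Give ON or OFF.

ON

Zn²⁺ is present, so PurA is inactive.
Maltulose is present, so QilP is active.
cAMP is absent, so JalC is inactive.
No repressor is bound and QilP is active, so *gixW* is transcribed.
So GixW is produced and active.
No repressor is bound and GixW is active, so *sibG* is transcribed.
So SibG is produced and active.
Indole is present, so IrpL is inactive.
No repressor is bound and SibG is active, so *cilM* is transcribed.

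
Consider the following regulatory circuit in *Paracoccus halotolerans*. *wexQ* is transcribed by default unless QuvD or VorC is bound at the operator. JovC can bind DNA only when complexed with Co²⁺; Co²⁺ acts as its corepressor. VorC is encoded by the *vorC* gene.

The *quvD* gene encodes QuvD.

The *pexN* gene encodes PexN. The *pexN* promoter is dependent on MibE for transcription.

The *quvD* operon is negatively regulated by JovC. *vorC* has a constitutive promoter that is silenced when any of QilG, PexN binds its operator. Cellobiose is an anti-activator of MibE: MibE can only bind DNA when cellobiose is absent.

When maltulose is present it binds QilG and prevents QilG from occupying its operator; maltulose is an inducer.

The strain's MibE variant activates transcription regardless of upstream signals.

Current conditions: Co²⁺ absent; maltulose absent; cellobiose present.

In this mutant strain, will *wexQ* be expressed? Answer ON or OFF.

Co²⁺ is absent, so JovC is inactive.
With no repressor bound, *quvD* is transcribed.
So QuvD is produced and active.
Maltulose is absent, so QilG is active.
MibE is constitutively active in this strain.
No repressor is bound and MibE is active, so *pexN* is transcribed.
So PexN is produced and active.
With repressor QilG bound, *vorC* is not transcribed.
So VorC is not produced.
With repressor QuvD bound, *wexQ* is not transcribed.

OFF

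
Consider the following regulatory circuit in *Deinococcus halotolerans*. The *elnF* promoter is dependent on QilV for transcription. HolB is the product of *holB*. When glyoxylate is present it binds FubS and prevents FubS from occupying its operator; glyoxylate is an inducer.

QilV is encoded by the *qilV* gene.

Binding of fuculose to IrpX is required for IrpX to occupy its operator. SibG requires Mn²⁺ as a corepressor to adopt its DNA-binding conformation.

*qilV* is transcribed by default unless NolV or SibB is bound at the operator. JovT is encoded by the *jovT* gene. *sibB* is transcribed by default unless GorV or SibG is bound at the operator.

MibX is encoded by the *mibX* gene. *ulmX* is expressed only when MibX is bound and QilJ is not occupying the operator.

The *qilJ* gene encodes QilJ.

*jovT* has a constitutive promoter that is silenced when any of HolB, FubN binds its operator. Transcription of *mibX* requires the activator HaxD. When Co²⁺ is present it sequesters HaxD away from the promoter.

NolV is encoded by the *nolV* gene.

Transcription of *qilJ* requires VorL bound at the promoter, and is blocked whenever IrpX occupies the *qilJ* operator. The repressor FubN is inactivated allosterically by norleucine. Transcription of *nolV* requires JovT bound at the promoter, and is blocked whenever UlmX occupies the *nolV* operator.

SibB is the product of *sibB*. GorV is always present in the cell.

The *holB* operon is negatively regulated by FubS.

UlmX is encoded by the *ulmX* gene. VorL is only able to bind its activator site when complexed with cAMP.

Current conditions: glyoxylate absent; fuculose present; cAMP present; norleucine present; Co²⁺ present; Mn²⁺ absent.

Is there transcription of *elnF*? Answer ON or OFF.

Glyoxylate is absent, so FubS is active.
With repressor FubS bound, *holB* is not transcribed.
So HolB is not produced.
Norleucine is present, so FubN is inactive.
With no repressor bound, *jovT* is transcribed.
So JovT is produced and active.
Co²⁺ is present, so HaxD is inactive.
Required activator HaxD is absent, so *mibX* is not transcribed.
So MibX is not produced.
cAMP is present, so VorL is active.
Fuculose is present, so IrpX is active.
With repressor IrpX bound, *qilJ* is not transcribed.
So QilJ is not produced.
Required activator MibX is absent, so *ulmX* is not transcribed.
So UlmX is not produced.
No repressor is bound and JovT is active, so *nolV* is transcribed.
So NolV is produced and active.
GorV is produced constitutively and is active.
Mn²⁺ is absent, so SibG is inactive.
With repressor GorV bound, *sibB* is not transcribed.
So SibB is not produced.
With repressor NolV bound, *qilV* is not transcribed.
So QilV is not produced.
Required activator QilV is absent, so *elnF* is not transcribed.

OFF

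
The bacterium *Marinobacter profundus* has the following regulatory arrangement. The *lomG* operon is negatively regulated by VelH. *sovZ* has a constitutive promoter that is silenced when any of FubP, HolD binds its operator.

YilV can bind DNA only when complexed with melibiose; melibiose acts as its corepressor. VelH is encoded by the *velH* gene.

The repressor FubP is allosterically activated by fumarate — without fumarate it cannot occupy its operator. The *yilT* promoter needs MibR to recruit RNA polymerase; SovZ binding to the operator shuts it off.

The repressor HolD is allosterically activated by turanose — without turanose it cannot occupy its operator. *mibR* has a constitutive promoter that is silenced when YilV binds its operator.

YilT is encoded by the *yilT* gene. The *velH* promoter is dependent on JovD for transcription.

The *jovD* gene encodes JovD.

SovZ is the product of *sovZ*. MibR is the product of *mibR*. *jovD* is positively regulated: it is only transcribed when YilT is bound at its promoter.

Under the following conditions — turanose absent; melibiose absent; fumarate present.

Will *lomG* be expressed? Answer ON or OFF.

OFF

Melibiose is absent, so YilV is inactive.
With no repressor bound, *mibR* is transcribed.
So MibR is produced and active.
Fumarate is present, so FubP is active.
Turanose is absent, so HolD is inactive.
With repressor FubP bound, *sovZ* is not transcribed.
So SovZ is not produced.
No repressor is bound and MibR is active, so *yilT* is transcribed.
So YilT is produced and active.
No repressor is bound and YilT is active, so *jovD* is transcribed.
So JovD is produced and active.
No repressor is bound and JovD is active, so *velH* is transcribed.
So VelH is produced and active.
With repressor VelH bound, *lomG* is not transcribed.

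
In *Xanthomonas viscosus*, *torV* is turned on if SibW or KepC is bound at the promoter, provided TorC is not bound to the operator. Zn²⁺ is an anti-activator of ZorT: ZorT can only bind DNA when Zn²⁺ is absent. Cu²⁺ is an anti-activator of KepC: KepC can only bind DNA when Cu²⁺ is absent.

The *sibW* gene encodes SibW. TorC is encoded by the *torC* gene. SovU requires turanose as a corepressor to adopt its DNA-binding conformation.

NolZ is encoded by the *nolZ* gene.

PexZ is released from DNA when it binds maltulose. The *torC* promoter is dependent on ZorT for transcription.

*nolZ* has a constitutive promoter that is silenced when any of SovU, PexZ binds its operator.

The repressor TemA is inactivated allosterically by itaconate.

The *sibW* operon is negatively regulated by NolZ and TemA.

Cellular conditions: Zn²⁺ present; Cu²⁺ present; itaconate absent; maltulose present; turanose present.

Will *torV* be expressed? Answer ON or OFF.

OFF

Turanose is present, so SovU is active.
Maltulose is present, so PexZ is inactive.
With repressor SovU bound, *nolZ* is not transcribed.
So NolZ is not produced.
Itaconate is absent, so TemA is active.
With repressor TemA bound, *sibW* is not transcribed.
So SibW is not produced.
Zn²⁺ is present, so ZorT is inactive.
Required activator ZorT is absent, so *torC* is not transcribed.
So TorC is not produced.
Cu²⁺ is present, so KepC is inactive.
No activator is available at the *torV* promoter, so *torV* is not transcribed.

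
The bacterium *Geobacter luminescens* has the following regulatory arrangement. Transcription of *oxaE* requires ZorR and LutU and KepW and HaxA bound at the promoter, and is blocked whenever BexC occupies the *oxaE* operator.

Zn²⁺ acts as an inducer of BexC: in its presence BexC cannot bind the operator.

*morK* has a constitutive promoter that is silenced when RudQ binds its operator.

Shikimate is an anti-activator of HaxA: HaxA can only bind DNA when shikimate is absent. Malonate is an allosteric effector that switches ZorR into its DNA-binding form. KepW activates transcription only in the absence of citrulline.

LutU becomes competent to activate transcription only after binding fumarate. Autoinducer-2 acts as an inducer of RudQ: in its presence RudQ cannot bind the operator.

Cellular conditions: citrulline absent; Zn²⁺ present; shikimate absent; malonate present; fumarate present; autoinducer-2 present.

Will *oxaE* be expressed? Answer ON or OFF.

Malonate is present, so ZorR is active.
Fumarate is present, so LutU is active.
Citrulline is absent, so KepW is active.
Zn²⁺ is present, so BexC is inactive.
Shikimate is absent, so HaxA is active.
No repressor is bound and ZorR and LutU and KepW and HaxA are active, so *oxaE* is transcribed.

ON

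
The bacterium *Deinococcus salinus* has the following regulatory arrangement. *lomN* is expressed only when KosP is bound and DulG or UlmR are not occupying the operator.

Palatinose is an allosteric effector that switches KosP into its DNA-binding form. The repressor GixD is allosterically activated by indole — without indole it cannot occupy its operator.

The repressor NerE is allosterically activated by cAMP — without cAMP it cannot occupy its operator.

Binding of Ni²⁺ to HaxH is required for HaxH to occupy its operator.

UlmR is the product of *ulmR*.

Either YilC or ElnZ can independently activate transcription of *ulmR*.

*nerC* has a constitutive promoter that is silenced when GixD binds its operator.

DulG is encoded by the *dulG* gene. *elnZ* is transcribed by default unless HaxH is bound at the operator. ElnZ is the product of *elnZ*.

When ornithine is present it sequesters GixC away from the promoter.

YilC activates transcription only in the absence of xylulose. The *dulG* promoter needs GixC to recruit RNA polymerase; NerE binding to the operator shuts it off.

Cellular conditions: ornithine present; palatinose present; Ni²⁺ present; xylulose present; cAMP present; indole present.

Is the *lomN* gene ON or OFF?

cAMP is present, so NerE is active.
Ornithine is present, so GixC is inactive.
With repressor NerE bound, *dulG* is not transcribed.
So DulG is not produced.
Xylulose is present, so YilC is inactive.
Ni²⁺ is present, so HaxH is active.
With repressor HaxH bound, *elnZ* is not transcribed.
So ElnZ is not produced.
No activator is available at the *ulmR* promoter, so *ulmR* is not transcribed.
So UlmR is not produced.
Palatinose is present, so KosP is active.
No repressor is bound and KosP is active, so *lomN* is transcribed.

ON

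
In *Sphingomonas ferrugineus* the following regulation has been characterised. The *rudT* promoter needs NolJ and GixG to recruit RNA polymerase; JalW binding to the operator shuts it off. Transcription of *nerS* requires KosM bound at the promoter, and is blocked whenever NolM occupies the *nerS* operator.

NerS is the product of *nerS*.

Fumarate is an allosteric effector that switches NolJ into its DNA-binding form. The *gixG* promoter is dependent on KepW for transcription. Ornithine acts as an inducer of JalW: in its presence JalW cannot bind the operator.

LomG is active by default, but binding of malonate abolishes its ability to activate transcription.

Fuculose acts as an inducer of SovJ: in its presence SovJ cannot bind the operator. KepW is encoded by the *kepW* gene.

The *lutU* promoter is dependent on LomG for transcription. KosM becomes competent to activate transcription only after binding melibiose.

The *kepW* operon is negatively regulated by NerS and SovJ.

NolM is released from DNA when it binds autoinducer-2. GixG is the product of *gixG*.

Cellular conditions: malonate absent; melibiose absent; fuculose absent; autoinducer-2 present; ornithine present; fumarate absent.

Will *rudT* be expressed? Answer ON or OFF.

Ornithine is present, so JalW is inactive.
Fumarate is absent, so NolJ is inactive.
Autoinducer-2 is present, so NolM is inactive.
Melibiose is absent, so KosM is inactive.
Required activator KosM is absent, so *nerS* is not transcribed.
So NerS is not produced.
Fuculose is absent, so SovJ is active.
With repressor SovJ bound, *kepW* is not transcribed.
So KepW is not produced.
Required activator KepW is absent, so *gixG* is not transcribed.
So GixG is not produced.
Required activator NolJ is absent, so *rudT* is not transcribed.

OFF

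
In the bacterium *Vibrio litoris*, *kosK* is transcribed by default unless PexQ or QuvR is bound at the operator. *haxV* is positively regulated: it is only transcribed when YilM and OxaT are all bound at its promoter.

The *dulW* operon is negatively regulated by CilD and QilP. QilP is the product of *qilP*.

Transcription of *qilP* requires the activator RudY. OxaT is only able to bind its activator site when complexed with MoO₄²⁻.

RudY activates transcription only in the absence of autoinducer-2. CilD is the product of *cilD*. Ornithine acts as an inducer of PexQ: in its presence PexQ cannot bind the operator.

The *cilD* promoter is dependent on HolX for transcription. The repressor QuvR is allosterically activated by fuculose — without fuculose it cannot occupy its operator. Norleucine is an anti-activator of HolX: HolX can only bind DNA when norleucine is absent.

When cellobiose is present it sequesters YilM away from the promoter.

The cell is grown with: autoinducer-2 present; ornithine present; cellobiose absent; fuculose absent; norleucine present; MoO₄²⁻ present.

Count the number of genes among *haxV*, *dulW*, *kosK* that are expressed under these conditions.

3

Cellobiose is absent, so YilM is active.
MoO₄²⁻ is present, so OxaT is active.
No repressor is bound and YilM and OxaT are active, so *haxV* is transcribed.
→ *haxV* is ON.
Norleucine is present, so HolX is inactive.
Required activator HolX is absent, so *cilD* is not transcribed.
So CilD is not produced.
Autoinducer-2 is present, so RudY is inactive.
Required activator RudY is absent, so *qilP* is not transcribed.
So QilP is not produced.
With no repressor bound, *dulW* is transcribed.
→ *dulW* is ON.
Ornithine is present, so PexQ is inactive.
Fuculose is absent, so QuvR is inactive.
With no repressor bound, *kosK* is transcribed.
→ *kosK* is ON.
3 of the 3 genes are transcribed.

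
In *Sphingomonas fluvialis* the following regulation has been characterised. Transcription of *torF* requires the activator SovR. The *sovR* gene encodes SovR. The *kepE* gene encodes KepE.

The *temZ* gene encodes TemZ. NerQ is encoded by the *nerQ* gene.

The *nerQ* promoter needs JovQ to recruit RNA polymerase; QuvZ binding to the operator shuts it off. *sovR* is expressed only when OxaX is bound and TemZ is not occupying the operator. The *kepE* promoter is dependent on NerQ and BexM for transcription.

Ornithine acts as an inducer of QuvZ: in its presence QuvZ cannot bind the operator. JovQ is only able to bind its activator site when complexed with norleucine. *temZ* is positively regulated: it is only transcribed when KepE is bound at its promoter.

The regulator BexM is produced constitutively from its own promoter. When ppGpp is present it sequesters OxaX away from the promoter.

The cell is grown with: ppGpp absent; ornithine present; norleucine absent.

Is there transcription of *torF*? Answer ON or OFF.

ON

Norleucine is absent, so JovQ is inactive.
Ornithine is present, so QuvZ is inactive.
Required activator JovQ is absent, so *nerQ* is not transcribed.
So NerQ is not produced.
BexM is produced constitutively and is active.
Required activator NerQ is absent, so *kepE* is not transcribed.
So KepE is not produced.
Required activator KepE is absent, so *temZ* is not transcribed.
So TemZ is not produced.
ppGpp is absent, so OxaX is active.
No repressor is bound and OxaX is active, so *sovR* is transcribed.
So SovR is produced and active.
No repressor is bound and SovR is active, so *torF* is transcribed.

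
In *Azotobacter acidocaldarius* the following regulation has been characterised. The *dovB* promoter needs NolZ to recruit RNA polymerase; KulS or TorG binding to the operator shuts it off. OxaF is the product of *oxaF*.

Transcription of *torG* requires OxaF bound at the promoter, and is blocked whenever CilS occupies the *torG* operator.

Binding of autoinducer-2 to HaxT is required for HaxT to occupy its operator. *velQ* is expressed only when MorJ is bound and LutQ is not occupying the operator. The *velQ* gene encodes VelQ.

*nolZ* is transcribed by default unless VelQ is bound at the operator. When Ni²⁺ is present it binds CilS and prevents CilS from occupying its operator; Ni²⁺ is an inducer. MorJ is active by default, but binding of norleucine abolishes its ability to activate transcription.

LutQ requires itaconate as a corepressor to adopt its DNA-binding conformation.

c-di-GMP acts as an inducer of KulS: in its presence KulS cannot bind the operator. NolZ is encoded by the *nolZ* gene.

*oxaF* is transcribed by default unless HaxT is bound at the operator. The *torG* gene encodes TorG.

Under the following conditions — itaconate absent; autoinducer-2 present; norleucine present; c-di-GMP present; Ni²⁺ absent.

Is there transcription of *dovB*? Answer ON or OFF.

c-di-GMP is present, so KulS is inactive.
Ni²⁺ is absent, so CilS is active.
Autoinducer-2 is present, so HaxT is active.
With repressor HaxT bound, *oxaF* is not transcribed.
So OxaF is not produced.
With repressor CilS bound, *torG* is not transcribed.
So TorG is not produced.
Norleucine is present, so MorJ is inactive.
Itaconate is absent, so LutQ is inactive.
Required activator MorJ is absent, so *velQ* is not transcribed.
So VelQ is not produced.
With no repressor bound, *nolZ* is transcribed.
So NolZ is produced and active.
No repressor is bound and NolZ is active, so *dovB* is transcribed.

ON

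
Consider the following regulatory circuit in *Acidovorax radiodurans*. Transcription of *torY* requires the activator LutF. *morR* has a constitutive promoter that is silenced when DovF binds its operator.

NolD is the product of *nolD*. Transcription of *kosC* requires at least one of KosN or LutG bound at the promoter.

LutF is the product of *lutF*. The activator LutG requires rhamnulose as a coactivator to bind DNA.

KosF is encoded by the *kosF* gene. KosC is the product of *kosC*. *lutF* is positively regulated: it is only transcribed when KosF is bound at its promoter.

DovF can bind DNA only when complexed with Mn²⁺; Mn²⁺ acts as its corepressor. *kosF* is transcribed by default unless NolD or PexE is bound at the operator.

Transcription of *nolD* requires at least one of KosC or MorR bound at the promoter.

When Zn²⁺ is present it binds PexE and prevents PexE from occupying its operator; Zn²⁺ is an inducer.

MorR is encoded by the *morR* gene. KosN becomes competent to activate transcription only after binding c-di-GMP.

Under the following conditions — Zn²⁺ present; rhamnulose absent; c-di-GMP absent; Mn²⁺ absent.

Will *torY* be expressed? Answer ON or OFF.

c-di-GMP is absent, so KosN is inactive.
Rhamnulose is absent, so LutG is inactive.
No activator is available at the *kosC* promoter, so *kosC* is not transcribed.
So KosC is not produced.
Mn²⁺ is absent, so DovF is inactive.
With no repressor bound, *morR* is transcribed.
So MorR is produced and active.
Activator MorR is present, so *nolD* is transcribed.
So NolD is produced and active.
Zn²⁺ is present, so PexE is inactive.
With repressor NolD bound, *kosF* is not transcribed.
So KosF is not produced.
Required activator KosF is absent, so *lutF* is not transcribed.
So LutF is not produced.
Required activator LutF is absent, so *torY* is not transcribed.

OFF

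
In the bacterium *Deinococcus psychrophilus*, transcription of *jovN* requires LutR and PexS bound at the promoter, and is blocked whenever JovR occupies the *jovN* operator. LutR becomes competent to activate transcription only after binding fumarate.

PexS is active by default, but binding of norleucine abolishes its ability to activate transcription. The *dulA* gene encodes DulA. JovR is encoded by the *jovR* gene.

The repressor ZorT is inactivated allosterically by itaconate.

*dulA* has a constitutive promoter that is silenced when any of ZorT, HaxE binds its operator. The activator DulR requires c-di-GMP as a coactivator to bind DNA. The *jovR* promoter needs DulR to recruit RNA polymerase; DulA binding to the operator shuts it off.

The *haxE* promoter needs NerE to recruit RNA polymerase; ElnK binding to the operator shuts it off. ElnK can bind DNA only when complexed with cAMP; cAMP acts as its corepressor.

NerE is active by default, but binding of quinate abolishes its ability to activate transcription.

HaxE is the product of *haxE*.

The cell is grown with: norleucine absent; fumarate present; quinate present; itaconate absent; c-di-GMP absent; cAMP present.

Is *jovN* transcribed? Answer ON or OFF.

ON

c-di-GMP is absent, so DulR is inactive.
Itaconate is absent, so ZorT is active.
Quinate is present, so NerE is inactive.
cAMP is present, so ElnK is active.
With repressor ElnK bound, *haxE* is not transcribed.
So HaxE is not produced.
With repressor ZorT bound, *dulA* is not transcribed.
So DulA is not produced.
Required activator DulR is absent, so *jovR* is not transcribed.
So JovR is not produced.
Fumarate is present, so LutR is active.
Norleucine is absent, so PexS is active.
No repressor is bound and LutR and PexS are active, so *jovN* is transcribed.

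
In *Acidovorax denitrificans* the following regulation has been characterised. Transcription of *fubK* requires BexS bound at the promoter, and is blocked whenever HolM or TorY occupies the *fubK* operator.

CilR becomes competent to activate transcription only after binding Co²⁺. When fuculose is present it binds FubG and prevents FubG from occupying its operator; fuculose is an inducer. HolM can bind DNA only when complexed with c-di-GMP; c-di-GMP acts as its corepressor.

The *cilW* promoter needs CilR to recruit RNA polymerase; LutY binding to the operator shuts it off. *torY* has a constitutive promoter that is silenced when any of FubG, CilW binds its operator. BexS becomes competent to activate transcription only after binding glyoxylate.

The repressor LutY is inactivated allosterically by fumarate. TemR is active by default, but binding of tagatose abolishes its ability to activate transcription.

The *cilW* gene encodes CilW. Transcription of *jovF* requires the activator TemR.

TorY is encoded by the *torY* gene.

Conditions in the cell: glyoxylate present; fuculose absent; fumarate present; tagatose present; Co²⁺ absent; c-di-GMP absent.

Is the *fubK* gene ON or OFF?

Glyoxylate is present, so BexS is active.
c-di-GMP is absent, so HolM is inactive.
Fuculose is absent, so FubG is active.
Co²⁺ is absent, so CilR is inactive.
Fumarate is present, so LutY is inactive.
Required activator CilR is absent, so *cilW* is not transcribed.
So CilW is not produced.
With repressor FubG bound, *torY* is not transcribed.
So TorY is not produced.
No repressor is bound and BexS is active, so *fubK* is transcribed.

ON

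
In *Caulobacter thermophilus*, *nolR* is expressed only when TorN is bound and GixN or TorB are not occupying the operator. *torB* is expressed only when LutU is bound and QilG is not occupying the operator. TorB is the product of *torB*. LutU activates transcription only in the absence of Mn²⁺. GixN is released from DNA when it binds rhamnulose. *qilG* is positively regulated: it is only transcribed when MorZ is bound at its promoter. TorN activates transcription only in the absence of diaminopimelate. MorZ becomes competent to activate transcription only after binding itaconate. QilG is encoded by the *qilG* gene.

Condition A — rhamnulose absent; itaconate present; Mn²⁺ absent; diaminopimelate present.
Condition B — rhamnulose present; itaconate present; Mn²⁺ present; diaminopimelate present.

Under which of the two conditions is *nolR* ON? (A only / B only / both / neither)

neither

Condition A:
Rhamnulose is absent, so GixN is active.
Itaconate is present, so MorZ is active.
No repressor is bound and MorZ is active, so *qilG* is transcribed.
So QilG is produced and active.
Mn²⁺ is absent, so LutU is active.
With repressor QilG bound, *torB* is not transcribed.
So TorB is not produced.
Diaminopimelate is present, so TorN is inactive.
With repressor GixN bound, *nolR* is not transcribed.
→ *nolR* is OFF in A.
Condition B:
Rhamnulose is present, so GixN is inactive.
Itaconate is present, so MorZ is active.
No repressor is bound and MorZ is active, so *qilG* is transcribed.
So QilG is produced and active.
Mn²⁺ is present, so LutU is inactive.
With repressor QilG bound, *torB* is not transcribed.
So TorB is not produced.
Diaminopimelate is present, so TorN is inactive.
Required activator TorN is absent, so *nolR* is not transcribed.
→ *nolR* is OFF in B.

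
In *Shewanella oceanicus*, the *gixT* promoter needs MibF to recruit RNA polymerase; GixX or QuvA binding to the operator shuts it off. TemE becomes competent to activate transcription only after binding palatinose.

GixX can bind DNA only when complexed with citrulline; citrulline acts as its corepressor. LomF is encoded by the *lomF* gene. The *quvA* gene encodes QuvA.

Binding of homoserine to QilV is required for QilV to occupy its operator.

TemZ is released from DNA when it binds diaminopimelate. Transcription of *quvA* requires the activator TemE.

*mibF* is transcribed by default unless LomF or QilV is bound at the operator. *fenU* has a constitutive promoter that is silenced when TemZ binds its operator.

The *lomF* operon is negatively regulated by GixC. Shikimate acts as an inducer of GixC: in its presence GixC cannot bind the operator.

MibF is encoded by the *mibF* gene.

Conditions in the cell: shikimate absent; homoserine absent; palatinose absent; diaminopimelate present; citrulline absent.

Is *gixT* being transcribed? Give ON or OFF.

ON

Citrulline is absent, so GixX is inactive.
Palatinose is absent, so TemE is inactive.
Required activator TemE is absent, so *quvA* is not transcribed.
So QuvA is not produced.
Shikimate is absent, so GixC is active.
With repressor GixC bound, *lomF* is not transcribed.
So LomF is not produced.
Homoserine is absent, so QilV is inactive.
With no repressor bound, *mibF* is transcribed.
So MibF is produced and active.
No repressor is bound and MibF is active, so *gixT* is transcribed.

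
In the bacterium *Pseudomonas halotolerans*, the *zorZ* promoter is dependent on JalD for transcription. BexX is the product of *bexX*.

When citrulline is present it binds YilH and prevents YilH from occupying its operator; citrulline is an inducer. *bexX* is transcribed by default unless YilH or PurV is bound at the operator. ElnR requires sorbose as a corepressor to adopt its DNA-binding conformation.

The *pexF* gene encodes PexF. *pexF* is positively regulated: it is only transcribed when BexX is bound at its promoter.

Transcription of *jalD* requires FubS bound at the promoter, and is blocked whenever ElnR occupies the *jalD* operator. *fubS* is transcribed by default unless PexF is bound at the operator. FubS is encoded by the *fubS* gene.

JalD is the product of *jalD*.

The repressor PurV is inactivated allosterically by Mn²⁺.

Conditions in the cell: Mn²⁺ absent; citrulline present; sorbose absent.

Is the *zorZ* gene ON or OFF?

Citrulline is present, so YilH is inactive.
Mn²⁺ is absent, so PurV is active.
With repressor PurV bound, *bexX* is not transcribed.
So BexX is not produced.
Required activator BexX is absent, so *pexF* is not transcribed.
So PexF is not produced.
With no repressor bound, *fubS* is transcribed.
So FubS is produced and active.
Sorbose is absent, so ElnR is inactive.
No repressor is bound and FubS is active, so *jalD* is transcribed.
So JalD is produced and active.
No repressor is bound and JalD is active, so *zorZ* is transcribed.

ON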